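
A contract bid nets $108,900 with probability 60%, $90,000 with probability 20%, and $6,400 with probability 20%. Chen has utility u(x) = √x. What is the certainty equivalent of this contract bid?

E[u] = 0.6·√108900 + 0.2·√90000 + 0.2·√6400 = 0.6·330 + 0.2·300 + 0.2·80 = 274
CE = (274)² = 75076

$75,076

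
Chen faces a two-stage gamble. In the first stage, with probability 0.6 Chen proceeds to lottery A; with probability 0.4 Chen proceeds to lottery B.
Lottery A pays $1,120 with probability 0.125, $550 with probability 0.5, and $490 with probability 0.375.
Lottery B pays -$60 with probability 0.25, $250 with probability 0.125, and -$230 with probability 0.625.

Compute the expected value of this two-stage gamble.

EV(A) = 0.125 × 1120 + 0.5 × 550 + 0.375 × 490 = 140 + 275 + 183.75 = 598.75
EV(B) = 0.25 × (-60) + 0.125 × 250 + 0.625 × (-230) = -15 + 31.25 − 143.75 = -127.5
Overall = 0.6 × 598.75 + 0.4 × (-127.5) = 359.25 − 51 = 308.25

$308.25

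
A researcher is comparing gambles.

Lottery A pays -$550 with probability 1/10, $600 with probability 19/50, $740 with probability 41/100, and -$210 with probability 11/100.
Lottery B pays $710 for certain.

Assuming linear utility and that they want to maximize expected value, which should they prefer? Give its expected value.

Lottery B ($710)

Lottery A = 1/10 × (-550) + 19/50 × 600 + 41/100 × 740 + 11/100 × (-210) = -55 + 228 + 303.4 − 23.1 = 453.3
Lottery B: 710 (certain)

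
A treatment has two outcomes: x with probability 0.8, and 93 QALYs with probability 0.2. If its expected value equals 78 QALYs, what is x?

x = 74.25 QALYs

0.8·x + 0.2·93 = 78
0.8·x = 78 − 18.6 = 59.4
x = 59.4 / 0.8 = 74.25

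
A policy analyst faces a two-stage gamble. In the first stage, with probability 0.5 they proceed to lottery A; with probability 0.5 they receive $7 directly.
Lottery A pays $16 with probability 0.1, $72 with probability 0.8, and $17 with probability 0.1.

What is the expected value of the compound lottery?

$33.95

EV(A) = 0.1 × 16 + 0.8 × 72 + 0.1 × 17 = 1.6 + 57.6 + 1.7 = 60.9
Branch B: 7 (certain)
Overall = 0.5 × 60.9 + 0.5 × 7 = 30.45 + 3.5 = 33.95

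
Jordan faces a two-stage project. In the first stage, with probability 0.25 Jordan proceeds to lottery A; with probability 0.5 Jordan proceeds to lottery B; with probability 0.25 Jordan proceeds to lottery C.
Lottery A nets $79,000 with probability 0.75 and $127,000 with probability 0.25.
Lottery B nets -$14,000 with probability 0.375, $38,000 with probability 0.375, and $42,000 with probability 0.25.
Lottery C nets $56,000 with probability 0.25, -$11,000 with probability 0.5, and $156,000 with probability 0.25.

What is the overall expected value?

$44,375

EV(A) = 0.75 × 79000 + 0.25 × 127000 = 59250 + 31750 = 91000
EV(B) = 0.375 × (-14000) + 0.375 × 38000 + 0.25 × 42000 = -5250 + 14250 + 10500 = 19500
EV(C) = 0.25 × 56000 + 0.5 × (-11000) + 0.25 × 156000 = 14000 − 5500 + 39000 = 47500
Overall = 0.25 × 91000 + 0.5 × 19500 + 0.25 × 47500 = 22750 + 9750 + 11875 = 44375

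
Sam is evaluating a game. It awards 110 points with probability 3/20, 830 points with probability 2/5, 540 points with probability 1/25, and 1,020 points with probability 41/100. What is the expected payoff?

788.3 points

EV = 3/20 × 110 + 2/5 × 830 + 1/25 × 540 + 41/100 × 1020 = 16.5 + 332 + 21.6 + 418.2 = 788.3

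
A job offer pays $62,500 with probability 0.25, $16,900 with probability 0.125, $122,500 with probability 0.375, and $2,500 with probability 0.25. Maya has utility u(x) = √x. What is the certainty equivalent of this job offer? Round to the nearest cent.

E[u] = 0.25·√62500 + 0.125·√16900 + 0.375·√122500 + 0.25·√2500 = 0.25·250 + 0.125·130 + 0.375·350 + 0.25·50 = 222.5
CE = (222.5)² = 49506.25

$49,506.25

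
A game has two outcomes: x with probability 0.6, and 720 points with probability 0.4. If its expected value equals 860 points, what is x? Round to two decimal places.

x = 953.33 points

0.6·x + 0.4·720 = 860
0.6·x = 860 − 288 = 572
x = 572 / 0.6 = 953.3333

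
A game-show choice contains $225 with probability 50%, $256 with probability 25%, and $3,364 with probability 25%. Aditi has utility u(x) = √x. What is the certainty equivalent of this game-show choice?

$676

E[u] = 0.5·√225 + 0.25·√256 + 0.25·√3364 = 0.5·15 + 0.25·16 + 0.25·58 = 26
CE = (26)² = 676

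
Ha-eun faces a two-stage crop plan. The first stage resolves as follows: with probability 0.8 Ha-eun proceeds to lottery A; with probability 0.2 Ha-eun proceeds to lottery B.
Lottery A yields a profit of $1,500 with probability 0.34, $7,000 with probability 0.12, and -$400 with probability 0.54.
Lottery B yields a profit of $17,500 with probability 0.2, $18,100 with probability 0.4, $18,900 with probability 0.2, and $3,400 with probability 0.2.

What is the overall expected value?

$3,947.20

EV(A) = 0.34 × 1500 + 0.12 × 7000 + 0.54 × (-400) = 510 + 840 − 216 = 1134
EV(B) = 0.2 × 17500 + 0.4 × 18100 + 0.2 × 18900 + 0.2 × 3400 = 3500 + 7240 + 3780 + 680 = 15200
Overall = 0.8 × 1134 + 0.2 × 15200 = 907.2 + 3040 = 3947.2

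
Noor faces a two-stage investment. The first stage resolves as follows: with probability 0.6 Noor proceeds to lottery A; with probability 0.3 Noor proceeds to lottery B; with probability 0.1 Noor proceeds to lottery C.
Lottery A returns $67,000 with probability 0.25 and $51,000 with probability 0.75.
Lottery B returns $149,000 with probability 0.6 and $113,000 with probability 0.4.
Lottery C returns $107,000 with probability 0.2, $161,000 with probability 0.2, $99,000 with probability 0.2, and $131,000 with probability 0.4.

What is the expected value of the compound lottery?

$85,960

EV(A) = 0.25 × 67000 + 0.75 × 51000 = 16750 + 38250 = 55000
EV(B) = 0.6 × 149000 + 0.4 × 113000 = 89400 + 45200 = 134600
EV(C) = 0.2 × 107000 + 0.2 × 161000 + 0.2 × 99000 + 0.4 × 131000 = 21400 + 32200 + 19800 + 52400 = 125800
Overall = 0.6 × 55000 + 0.3 × 134600 + 0.1 × 125800 = 33000 + 40380 + 12580 = 85960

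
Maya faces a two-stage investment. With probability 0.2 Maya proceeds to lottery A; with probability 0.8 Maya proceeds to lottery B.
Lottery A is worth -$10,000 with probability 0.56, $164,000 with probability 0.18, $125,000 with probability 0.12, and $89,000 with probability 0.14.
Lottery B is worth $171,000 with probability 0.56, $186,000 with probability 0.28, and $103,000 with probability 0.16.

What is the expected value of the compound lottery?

EV(A) = 0.56 × (-10000) + 0.18 × 164000 + 0.12 × 125000 + 0.14 × 89000 = -5600 + 29520 + 15000 + 12460 = 51380
EV(B) = 0.56 × 171000 + 0.28 × 186000 + 0.16 × 103000 = 95760 + 52080 + 16480 = 164320
Overall = 0.2 × 51380 + 0.8 × 164320 = 10276 + 131456 = 141732

$141,732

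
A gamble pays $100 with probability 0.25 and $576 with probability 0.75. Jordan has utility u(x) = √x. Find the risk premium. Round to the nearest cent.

$36.75

E[u] = 0.25·√100 + 0.75·√576 = 0.25·10 + 0.75·24 = 20.5
CE = (20.5)² = 420.25
Risk premium = EV − CE = 457 − 420.25 = 36.75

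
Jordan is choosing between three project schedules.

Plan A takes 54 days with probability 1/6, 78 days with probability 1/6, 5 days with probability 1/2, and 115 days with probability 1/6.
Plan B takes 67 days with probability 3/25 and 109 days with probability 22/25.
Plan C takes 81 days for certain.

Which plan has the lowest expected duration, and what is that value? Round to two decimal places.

Plan A (43.67 days)

Plan A = 1/6 × 54 + 1/6 × 78 + 1/2 × 5 + 1/6 × 115 = 9 + 13 + 2.5 + 19.1667 = 43.6667
Plan B = 3/25 × 67 + 22/25 × 109 = 8.04 + 95.92 = 103.96
Plan C: 81 (certain)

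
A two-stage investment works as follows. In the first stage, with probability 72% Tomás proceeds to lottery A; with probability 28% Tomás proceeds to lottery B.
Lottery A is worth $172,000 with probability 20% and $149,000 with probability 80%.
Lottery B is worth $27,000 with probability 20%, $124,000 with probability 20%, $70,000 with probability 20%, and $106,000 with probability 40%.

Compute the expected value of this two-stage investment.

EV(A) = 0.2 × 172000 + 0.8 × 149000 = 34400 + 119200 = 153600
EV(B) = 0.2 × 27000 + 0.2 × 124000 + 0.2 × 70000 + 0.4 × 106000 = 5400 + 24800 + 14000 + 42400 = 86600
Overall = 0.72 × 153600 + 0.28 × 86600 = 110592 + 24248 = 134840

$134,840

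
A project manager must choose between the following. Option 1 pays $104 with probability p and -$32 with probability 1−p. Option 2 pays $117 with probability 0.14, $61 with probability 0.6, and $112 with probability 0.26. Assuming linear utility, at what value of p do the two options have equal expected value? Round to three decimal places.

EV(Option 2) = 0.14 × 117 + 0.6 × 61 + 0.26 × 112 = 16.38 + 36.6 + 29.12 = 82.1
p·104 + (1−p)·(-32) = 82.1
136p − 32 = 82.1
p = (82.1 + 32) / 136

p = 0.839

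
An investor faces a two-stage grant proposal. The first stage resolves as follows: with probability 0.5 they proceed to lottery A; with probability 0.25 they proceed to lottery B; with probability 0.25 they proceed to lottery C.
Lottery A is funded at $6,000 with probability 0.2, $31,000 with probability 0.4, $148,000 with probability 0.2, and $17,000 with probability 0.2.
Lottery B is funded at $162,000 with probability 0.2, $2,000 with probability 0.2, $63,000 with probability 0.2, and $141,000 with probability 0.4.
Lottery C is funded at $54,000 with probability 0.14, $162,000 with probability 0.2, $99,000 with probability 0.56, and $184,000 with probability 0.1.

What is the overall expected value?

$77,200

EV(A) = 0.2 × 6000 + 0.4 × 31000 + 0.2 × 148000 + 0.2 × 17000 = 1200 + 12400 + 29600 + 3400 = 46600
EV(B) = 0.2 × 162000 + 0.2 × 2000 + 0.2 × 63000 + 0.4 × 141000 = 32400 + 400 + 12600 + 56400 = 101800
EV(C) = 0.14 × 54000 + 0.2 × 162000 + 0.56 × 99000 + 0.1 × 184000 = 7560 + 32400 + 55440 + 18400 = 113800
Overall = 0.5 × 46600 + 0.25 × 101800 + 0.25 × 113800 = 23300 + 25450 + 28450 = 77200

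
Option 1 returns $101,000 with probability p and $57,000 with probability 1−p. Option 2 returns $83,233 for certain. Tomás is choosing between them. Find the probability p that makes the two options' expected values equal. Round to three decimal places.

p = 0.596

p·101000 + (1−p)·57000 = 83233
44000p + 57000 = 83233
p = (83233 − 57000) / 44000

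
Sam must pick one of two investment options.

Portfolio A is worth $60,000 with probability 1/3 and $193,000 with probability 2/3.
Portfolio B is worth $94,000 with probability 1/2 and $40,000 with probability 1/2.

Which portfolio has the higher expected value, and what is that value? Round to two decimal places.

Portfolio A = 1/3 × 60000 + 2/3 × 193000 = 20000 + 128666.6667 = 148666.6667
Portfolio B = 1/2 × 94000 + 1/2 × 40000 = 47000 + 20000 = 67000

Portfolio A ($148,666.67)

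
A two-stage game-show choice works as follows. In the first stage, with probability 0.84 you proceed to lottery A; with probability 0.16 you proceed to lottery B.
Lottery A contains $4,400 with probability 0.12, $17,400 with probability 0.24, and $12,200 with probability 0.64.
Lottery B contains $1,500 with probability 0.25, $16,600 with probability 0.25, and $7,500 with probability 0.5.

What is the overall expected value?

$11,834.08

EV(A) = 0.12 × 4400 + 0.24 × 17400 + 0.64 × 12200 = 528 + 4176 + 7808 = 12512
EV(B) = 0.25 × 1500 + 0.25 × 16600 + 0.5 × 7500 = 375 + 4150 + 3750 = 8275
Overall = 0.84 × 12512 + 0.16 × 8275 = 10510.08 + 1324 = 11834.08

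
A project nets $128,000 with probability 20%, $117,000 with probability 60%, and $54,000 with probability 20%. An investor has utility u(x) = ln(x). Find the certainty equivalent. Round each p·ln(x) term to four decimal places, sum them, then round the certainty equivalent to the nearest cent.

$102,058.35

E[u] = 0.2·ln(128000) + 0.6·ln(117000) + 0.2·ln(54000) = 2.3520 + 7.0020 + 2.1793 = 11.5333
CE = e^11.5333 ≈ 102058.35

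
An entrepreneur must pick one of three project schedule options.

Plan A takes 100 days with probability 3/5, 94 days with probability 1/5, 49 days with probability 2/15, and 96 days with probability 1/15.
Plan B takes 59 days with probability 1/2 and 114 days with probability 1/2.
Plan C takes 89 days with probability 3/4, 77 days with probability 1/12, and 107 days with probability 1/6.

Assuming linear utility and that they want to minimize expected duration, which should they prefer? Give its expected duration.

Plan A = 3/5 × 100 + 1/5 × 94 + 2/15 × 49 + 1/15 × 96 = 60 + 18.8 + 6.5333 + 6.4 = 91.7333
Plan B = 1/2 × 59 + 1/2 × 114 = 29.5 + 57 = 86.5
Plan C = 3/4 × 89 + 1/12 × 77 + 1/6 × 107 = 66.75 + 6.4167 + 17.8333 = 91

Plan B (86.5 days)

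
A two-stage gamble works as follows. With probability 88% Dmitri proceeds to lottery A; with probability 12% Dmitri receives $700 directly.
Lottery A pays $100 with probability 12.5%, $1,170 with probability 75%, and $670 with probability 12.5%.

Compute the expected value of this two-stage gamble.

$940.90

EV(A) = 0.125 × 100 + 0.75 × 1170 + 0.125 × 670 = 12.5 + 877.5 + 83.75 = 973.75
Branch B: 700 (certain)
Overall = 0.88 × 973.75 + 0.12 × 700 = 856.9 + 84 = 940.9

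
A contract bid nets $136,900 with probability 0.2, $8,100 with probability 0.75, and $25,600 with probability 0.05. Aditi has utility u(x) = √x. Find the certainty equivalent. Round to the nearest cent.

E[u] = 0.2·√136900 + 0.75·√8100 + 0.05·√25600 = 0.2·370 + 0.75·90 + 0.05·160 = 149.5
CE = (149.5)² = 22350.25

$22,350.25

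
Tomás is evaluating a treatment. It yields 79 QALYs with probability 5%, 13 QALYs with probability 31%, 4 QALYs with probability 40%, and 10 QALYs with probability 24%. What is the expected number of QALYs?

11.98 QALYs

EV = 0.05 × 79 + 0.31 × 13 + 0.4 × 4 + 0.24 × 10 = 3.95 + 4.03 + 1.6 + 2.4 = 11.98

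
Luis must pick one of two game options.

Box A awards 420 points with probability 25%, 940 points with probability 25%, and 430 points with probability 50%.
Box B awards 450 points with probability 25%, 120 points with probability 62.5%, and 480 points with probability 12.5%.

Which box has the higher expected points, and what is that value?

Box A = 0.25 × 420 + 0.25 × 940 + 0.5 × 430 = 105 + 235 + 215 = 555
Box B = 0.25 × 450 + 0.625 × 120 + 0.125 × 480 = 112.5 + 75 + 60 = 247.5

Box A (555 points)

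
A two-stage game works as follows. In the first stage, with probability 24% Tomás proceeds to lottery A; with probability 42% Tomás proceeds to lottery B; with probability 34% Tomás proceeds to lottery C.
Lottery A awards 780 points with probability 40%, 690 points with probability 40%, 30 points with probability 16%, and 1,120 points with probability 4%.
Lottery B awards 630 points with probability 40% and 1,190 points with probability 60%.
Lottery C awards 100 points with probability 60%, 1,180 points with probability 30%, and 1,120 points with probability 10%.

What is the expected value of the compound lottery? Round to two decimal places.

737.58 points

EV(A) = 0.4 × 780 + 0.4 × 690 + 0.16 × 30 + 0.04 × 1120 = 312 + 276 + 4.8 + 44.8 = 637.6
EV(B) = 0.4 × 630 + 0.6 × 1190 = 252 + 714 = 966
EV(C) = 0.6 × 100 + 0.3 × 1180 + 0.1 × 1120 = 60 + 354 + 112 = 526
Overall = 0.24 × 637.6 + 0.42 × 966 + 0.34 × 526 = 153.024 + 405.72 + 178.84 = 737.584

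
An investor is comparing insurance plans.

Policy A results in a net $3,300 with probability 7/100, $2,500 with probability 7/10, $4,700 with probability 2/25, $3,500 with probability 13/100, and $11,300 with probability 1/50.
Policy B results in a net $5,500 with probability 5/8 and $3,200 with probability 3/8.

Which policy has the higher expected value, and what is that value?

Policy B ($4,637.50)

Policy A = 7/100 × 3300 + 7/10 × 2500 + 2/25 × 4700 + 13/100 × 3500 + 1/50 × 11300 = 231 + 1750 + 376 + 455 + 226 = 3038
Policy B = 5/8 × 5500 + 3/8 × 3200 = 3437.5 + 1200 = 4637.5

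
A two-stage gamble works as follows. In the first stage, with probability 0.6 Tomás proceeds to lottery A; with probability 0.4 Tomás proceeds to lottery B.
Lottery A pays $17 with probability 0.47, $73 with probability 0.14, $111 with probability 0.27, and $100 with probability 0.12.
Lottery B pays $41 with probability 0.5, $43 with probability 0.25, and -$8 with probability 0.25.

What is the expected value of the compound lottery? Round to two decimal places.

EV(A) = 0.47 × 17 + 0.14 × 73 + 0.27 × 111 + 0.12 × 100 = 7.99 + 10.22 + 29.97 + 12 = 60.18
EV(B) = 0.5 × 41 + 0.25 × 43 + 0.25 × (-8) = 20.5 + 10.75 − 2 = 29.25
Overall = 0.6 × 60.18 + 0.4 × 29.25 = 36.108 + 11.7 = 47.808

$47.81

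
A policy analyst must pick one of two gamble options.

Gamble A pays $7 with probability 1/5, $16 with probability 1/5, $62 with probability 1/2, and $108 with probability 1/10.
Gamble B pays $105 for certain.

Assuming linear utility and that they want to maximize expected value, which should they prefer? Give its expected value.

Gamble A = 1/5 × 7 + 1/5 × 16 + 1/2 × 62 + 1/10 × 108 = 1.4 + 3.2 + 31 + 10.8 = 46.4
Gamble B: 105 (certain)

Gamble B ($105)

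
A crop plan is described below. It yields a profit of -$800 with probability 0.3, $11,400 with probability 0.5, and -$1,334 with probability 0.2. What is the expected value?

EV = 0.3 × (-800) + 0.5 × 11400 + 0.2 × (-1334) = -240 + 5700 − 266.8 = 5193.2

$5,193.20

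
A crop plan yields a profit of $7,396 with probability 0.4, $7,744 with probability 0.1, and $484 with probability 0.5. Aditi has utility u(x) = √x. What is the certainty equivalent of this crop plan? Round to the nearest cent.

E[u] = 0.4·√7396 + 0.1·√7744 + 0.5·√484 = 0.4·86 + 0.1·88 + 0.5·22 = 54.2
CE = (54.2)² = 2937.64

$2,937.64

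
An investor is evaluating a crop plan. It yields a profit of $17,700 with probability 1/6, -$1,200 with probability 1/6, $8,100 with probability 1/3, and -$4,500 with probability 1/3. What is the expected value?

$3,950

EV = 1/6 × 17700 + 1/6 × (-1200) + 1/3 × 8100 + 1/3 × (-4500) = 2950 − 200 + 2700 − 1500 = 3950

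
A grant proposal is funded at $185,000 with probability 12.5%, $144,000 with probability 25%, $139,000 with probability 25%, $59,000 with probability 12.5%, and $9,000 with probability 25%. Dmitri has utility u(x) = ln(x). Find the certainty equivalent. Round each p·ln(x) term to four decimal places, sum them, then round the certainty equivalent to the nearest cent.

$65,867.47

E[u] = 0.125·ln(185000) + 0.25·ln(144000) + 0.25·ln(139000) + 0.125·ln(59000) + 0.25·ln(9000) = 1.5160 + 2.9694 + 2.9606 + 1.3732 + 2.2762 = 11.0954
CE = e^11.0954 ≈ 65867.47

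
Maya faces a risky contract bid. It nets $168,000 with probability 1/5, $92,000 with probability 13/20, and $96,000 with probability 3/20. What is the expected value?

$107,800

EV = 1/5 × 168000 + 13/20 × 92000 + 3/20 × 96000 = 33600 + 59800 + 14400 = 107800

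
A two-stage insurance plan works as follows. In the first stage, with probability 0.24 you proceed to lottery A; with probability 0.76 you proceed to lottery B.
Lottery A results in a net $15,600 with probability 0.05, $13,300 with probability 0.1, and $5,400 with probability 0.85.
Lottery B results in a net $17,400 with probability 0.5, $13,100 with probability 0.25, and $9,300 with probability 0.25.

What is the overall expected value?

$12,476

EV(A) = 0.05 × 15600 + 0.1 × 13300 + 0.85 × 5400 = 780 + 1330 + 4590 = 6700
EV(B) = 0.5 × 17400 + 0.25 × 13100 + 0.25 × 9300 = 8700 + 3275 + 2325 = 14300
Overall = 0.24 × 6700 + 0.76 × 14300 = 1608 + 10868 = 12476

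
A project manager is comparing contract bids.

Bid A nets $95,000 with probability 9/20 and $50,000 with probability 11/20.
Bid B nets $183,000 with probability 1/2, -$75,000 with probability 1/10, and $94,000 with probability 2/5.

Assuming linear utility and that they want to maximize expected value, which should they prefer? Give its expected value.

Bid A = 9/20 × 95000 + 11/20 × 50000 = 42750 + 27500 = 70250
Bid B = 1/2 × 183000 + 1/10 × (-75000) + 2/5 × 94000 = 91500 − 7500 + 37600 = 121600

Bid B ($121,600)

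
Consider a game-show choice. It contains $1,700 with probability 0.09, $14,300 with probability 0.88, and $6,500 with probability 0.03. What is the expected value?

$12,932

EV = 0.09 × 1700 + 0.88 × 14300 + 0.03 × 6500 = 153 + 12584 + 195 = 12932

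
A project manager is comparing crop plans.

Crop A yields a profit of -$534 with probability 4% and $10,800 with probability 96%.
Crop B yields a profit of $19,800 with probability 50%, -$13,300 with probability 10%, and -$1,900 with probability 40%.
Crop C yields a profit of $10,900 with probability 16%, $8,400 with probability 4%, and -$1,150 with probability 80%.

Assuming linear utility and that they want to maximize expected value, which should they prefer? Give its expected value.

Crop A = 0.04 × (-534) + 0.96 × 10800 = -21.36 + 10368 = 10346.64
Crop B = 0.5 × 19800 + 0.1 × (-13300) + 0.4 × (-1900) = 9900 − 1330 − 760 = 7810
Crop C = 0.16 × 10900 + 0.04 × 8400 + 0.8 × (-1150) = 1744 + 336 − 920 = 1160

Crop A ($10,346.64)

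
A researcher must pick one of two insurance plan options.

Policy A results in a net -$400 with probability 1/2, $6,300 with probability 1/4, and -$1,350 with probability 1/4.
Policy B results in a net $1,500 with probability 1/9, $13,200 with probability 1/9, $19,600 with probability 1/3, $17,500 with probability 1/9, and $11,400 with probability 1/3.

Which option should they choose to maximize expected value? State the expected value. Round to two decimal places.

Policy B ($13,911.11)

Policy A = 1/2 × (-400) + 1/4 × 6300 + 1/4 × (-1350) = -200 + 1575 − 337.5 = 1037.5
Policy B = 1/9 × 1500 + 1/9 × 13200 + 1/3 × 19600 + 1/9 × 17500 + 1/3 × 11400 = 166.6667 + 1466.6667 + 6533.3333 + 1944.4444 + 3800 = 13911.1111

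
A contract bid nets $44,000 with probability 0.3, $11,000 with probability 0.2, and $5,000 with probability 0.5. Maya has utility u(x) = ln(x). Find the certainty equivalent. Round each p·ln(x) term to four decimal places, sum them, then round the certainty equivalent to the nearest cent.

$11,240.74

E[u] = 0.3·ln(44000) + 0.2·ln(11000) + 0.5·ln(5000) = 3.2076 + 1.8611 + 4.2586 = 9.3273
CE = e^9.3273 ≈ 11240.74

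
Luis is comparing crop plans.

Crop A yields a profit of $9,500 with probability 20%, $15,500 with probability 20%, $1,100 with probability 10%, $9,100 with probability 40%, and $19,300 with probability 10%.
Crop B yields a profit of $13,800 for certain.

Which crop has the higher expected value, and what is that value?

Crop B ($13,800)

Crop A = 0.2 × 9500 + 0.2 × 15500 + 0.1 × 1100 + 0.4 × 9100 + 0.1 × 19300 = 1900 + 3100 + 110 + 3640 + 1930 = 10680
Crop B: 13800 (certain)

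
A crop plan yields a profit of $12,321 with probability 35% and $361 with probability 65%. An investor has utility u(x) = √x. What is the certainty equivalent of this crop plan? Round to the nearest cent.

E[u] = 0.35·√12321 + 0.65·√361 = 0.35·111 + 0.65·19 = 51.2
CE = (51.2)² = 2621.44

$2,621.44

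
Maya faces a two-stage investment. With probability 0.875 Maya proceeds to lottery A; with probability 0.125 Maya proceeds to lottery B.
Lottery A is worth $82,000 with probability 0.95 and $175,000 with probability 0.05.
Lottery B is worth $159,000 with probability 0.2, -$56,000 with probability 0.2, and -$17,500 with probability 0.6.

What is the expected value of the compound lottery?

EV(A) = 0.95 × 82000 + 0.05 × 175000 = 77900 + 8750 = 86650
EV(B) = 0.2 × 159000 + 0.2 × (-56000) + 0.6 × (-17500) = 31800 − 11200 − 10500 = 10100
Overall = 0.875 × 86650 + 0.125 × 10100 = 75818.75 + 1262.5 = 77081.25

$77,081.25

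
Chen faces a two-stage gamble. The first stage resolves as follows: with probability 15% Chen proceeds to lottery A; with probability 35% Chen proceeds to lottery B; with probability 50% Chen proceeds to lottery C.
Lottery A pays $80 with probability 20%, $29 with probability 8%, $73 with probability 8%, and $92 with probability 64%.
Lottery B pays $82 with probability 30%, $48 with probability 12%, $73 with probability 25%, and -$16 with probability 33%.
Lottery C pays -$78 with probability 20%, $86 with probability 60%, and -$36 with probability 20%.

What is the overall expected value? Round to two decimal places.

EV(A) = 0.2 × 80 + 0.08 × 29 + 0.08 × 73 + 0.64 × 92 = 16 + 2.32 + 5.84 + 58.88 = 83.04
EV(B) = 0.3 × 82 + 0.12 × 48 + 0.25 × 73 + 0.33 × (-16) = 24.6 + 5.76 + 18.25 − 5.28 = 43.33
EV(C) = 0.2 × (-78) + 0.6 × 86 + 0.2 × (-36) = -15.6 + 51.6 − 7.2 = 28.8
Overall = 0.15 × 83.04 + 0.35 × 43.33 + 0.5 × 28.8 = 12.456 + 15.1655 + 14.4 = 42.0215

$42.02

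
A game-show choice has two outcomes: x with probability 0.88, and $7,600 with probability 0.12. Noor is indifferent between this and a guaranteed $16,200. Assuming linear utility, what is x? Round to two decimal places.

x = $17,372.73

0.88·x + 0.12·7600 = 16200
0.88·x = 16200 − 912 = 15288
x = 15288 / 0.88 = 17372.7273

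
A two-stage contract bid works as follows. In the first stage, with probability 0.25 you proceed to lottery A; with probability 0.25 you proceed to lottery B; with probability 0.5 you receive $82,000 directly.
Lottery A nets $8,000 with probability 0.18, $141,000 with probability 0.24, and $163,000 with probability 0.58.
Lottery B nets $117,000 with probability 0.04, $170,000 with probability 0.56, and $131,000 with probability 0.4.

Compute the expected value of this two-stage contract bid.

$111,525

EV(A) = 0.18 × 8000 + 0.24 × 141000 + 0.58 × 163000 = 1440 + 33840 + 94540 = 129820
EV(B) = 0.04 × 117000 + 0.56 × 170000 + 0.4 × 131000 = 4680 + 95200 + 52400 = 152280
Branch C: 82000 (certain)
Overall = 0.25 × 129820 + 0.25 × 152280 + 0.5 × 82000 = 32455 + 38070 + 41000 = 111525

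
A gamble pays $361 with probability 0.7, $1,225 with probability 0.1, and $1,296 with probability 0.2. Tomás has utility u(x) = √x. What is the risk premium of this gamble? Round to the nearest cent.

E[u] = 0.7·√361 + 0.1·√1225 + 0.2·√1296 = 0.7·19 + 0.1·35 + 0.2·36 = 24
CE = (24)² = 576
Risk premium = EV − CE = 634.4 − 576 = 58.4

$58.40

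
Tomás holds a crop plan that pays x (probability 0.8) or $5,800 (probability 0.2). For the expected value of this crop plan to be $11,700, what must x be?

x = $13,175

0.8·x + 0.2·5800 = 11700
0.8·x = 11700 − 1160 = 10540
x = 10540 / 0.8 = 13175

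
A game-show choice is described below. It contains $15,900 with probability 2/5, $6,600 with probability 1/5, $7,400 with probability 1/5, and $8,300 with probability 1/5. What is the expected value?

EV = 2/5 × 15900 + 1/5 × 6600 + 1/5 × 7400 + 1/5 × 8300 = 6360 + 1320 + 1480 + 1660 = 10820

$10,820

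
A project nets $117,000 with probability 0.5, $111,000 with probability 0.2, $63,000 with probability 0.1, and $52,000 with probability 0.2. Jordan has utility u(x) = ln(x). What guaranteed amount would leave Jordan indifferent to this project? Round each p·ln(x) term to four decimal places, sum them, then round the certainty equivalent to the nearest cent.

E[u] = 0.5·ln(117000) + 0.2·ln(111000) + 0.1·ln(63000) + 0.2·ln(52000) = 5.8350 + 2.3235 + 1.1051 + 2.1718 = 11.4354
CE = e^11.4354 ≈ 92540.35

$92,540.35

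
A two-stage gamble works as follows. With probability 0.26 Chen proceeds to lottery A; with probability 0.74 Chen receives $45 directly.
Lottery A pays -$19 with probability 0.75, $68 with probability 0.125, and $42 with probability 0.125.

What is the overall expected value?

$33.17

EV(A) = 0.75 × (-19) + 0.125 × 68 + 0.125 × 42 = -14.25 + 8.5 + 5.25 = -0.5
Branch B: 45 (certain)
Overall = 0.26 × (-0.5) + 0.74 × 45 = -0.13 + 33.3 = 33.17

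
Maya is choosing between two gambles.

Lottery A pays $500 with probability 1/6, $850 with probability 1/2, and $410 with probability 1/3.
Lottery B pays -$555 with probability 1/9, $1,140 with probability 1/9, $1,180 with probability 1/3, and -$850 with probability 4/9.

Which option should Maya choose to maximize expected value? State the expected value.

Lottery A = 1/6 × 500 + 1/2 × 850 + 1/3 × 410 = 83.3333 + 425 + 136.6667 = 645
Lottery B = 1/9 × (-555) + 1/9 × 1140 + 1/3 × 1180 + 4/9 × (-850) = -61.6667 + 126.6667 + 393.3333 − 377.7778 = 80.5556

Lottery A ($645)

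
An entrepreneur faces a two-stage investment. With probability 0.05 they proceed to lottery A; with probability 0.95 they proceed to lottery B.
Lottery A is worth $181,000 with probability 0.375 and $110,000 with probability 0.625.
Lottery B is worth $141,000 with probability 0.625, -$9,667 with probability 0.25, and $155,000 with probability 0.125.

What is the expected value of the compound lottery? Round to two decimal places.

EV(A) = 0.375 × 181000 + 0.625 × 110000 = 67875 + 68750 = 136625
EV(B) = 0.625 × 141000 + 0.25 × (-9667) + 0.125 × 155000 = 88125 − 2416.75 + 19375 = 105083.25
Overall = 0.05 × 136625 + 0.95 × 105083.25 = 6831.25 + 99829.0875 = 106660.3375

$106,660.34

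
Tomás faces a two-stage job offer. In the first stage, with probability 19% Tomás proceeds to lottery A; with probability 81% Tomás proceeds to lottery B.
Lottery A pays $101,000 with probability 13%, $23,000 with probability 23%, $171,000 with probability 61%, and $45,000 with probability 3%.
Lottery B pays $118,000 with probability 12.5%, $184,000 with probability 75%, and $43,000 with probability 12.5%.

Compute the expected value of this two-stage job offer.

$151,656.45

EV(A) = 0.13 × 101000 + 0.23 × 23000 + 0.61 × 171000 + 0.03 × 45000 = 13130 + 5290 + 104310 + 1350 = 124080
EV(B) = 0.125 × 118000 + 0.75 × 184000 + 0.125 × 43000 = 14750 + 138000 + 5375 = 158125
Overall = 0.19 × 124080 + 0.81 × 158125 = 23575.2 + 128081.25 = 151656.45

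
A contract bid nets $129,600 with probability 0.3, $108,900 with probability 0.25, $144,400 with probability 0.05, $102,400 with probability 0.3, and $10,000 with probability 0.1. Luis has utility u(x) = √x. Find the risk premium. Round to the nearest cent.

E[u] = 0.3·√129600 + 0.25·√108900 + 0.05·√144400 + 0.3·√102400 + 0.1·√10000 = 0.3·360 + 0.25·330 + 0.05·380 + 0.3·320 + 0.1·100 = 315.5
CE = (315.5)² = 99540.25
Risk premium = EV − CE = 105045 − 99540.25 = 5504.75

$5,504.75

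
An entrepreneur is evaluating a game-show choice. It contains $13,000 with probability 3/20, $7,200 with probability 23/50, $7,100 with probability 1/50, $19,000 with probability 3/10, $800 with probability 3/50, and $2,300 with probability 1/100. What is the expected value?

EV = 3/20 × 13000 + 23/50 × 7200 + 1/50 × 7100 + 3/10 × 19000 + 3/50 × 800 + 1/100 × 2300 = 1950 + 3312 + 142 + 5700 + 48 + 23 = 11175

$11,175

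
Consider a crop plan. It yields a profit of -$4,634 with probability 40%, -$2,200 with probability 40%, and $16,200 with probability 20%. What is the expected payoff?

EV = 0.4 × (-4634) + 0.4 × (-2200) + 0.2 × 16200 = -1853.6 − 880 + 3240 = 506.4

$506.40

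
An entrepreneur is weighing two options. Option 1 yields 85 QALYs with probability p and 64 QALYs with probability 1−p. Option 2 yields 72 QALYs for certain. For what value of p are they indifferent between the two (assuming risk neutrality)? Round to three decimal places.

p·85 + (1−p)·64 = 72
21p + 64 = 72
p = (72 − 64) / 21

p = 0.381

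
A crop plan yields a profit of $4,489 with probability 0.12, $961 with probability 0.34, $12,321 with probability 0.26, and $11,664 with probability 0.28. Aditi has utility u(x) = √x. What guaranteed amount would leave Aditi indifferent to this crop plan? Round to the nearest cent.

$6,034.18

E[u] = 0.12·√4489 + 0.34·√961 + 0.26·√12321 + 0.28·√11664 = 0.12·67 + 0.34·31 + 0.26·111 + 0.28·108 = 77.68
CE = (77.68)² = 6034.1824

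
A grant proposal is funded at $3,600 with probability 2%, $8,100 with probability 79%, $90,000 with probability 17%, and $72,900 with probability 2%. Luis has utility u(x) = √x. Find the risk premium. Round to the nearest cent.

E[u] = 0.02·√3600 + 0.79·√8100 + 0.17·√90000 + 0.02·√72900 = 0.02·60 + 0.79·90 + 0.17·300 + 0.02·270 = 128.7
CE = (128.7)² = 16563.69
Risk premium = EV − CE = 23229 − 16563.69 = 6665.31

$6,665.31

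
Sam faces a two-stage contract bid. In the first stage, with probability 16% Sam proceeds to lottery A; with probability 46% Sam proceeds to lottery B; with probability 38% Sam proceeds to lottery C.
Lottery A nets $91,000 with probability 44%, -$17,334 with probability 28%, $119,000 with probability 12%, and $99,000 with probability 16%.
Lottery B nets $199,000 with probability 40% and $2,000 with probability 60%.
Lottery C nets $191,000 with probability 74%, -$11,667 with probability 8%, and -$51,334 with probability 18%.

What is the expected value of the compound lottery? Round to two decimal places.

EV(A) = 0.44 × 91000 + 0.28 × (-17334) + 0.12 × 119000 + 0.16 × 99000 = 40040 − 4853.52 + 14280 + 15840 = 65306.48
EV(B) = 0.4 × 199000 + 0.6 × 2000 = 79600 + 1200 = 80800
EV(C) = 0.74 × 191000 + 0.08 × (-11667) + 0.18 × (-51334) = 141340 − 933.36 − 9240.12 = 131166.52
Overall = 0.16 × 65306.48 + 0.46 × 80800 + 0.38 × 131166.52 = 10449.0368 + 37168 + 49843.2776 = 97460.3144

$97,460.31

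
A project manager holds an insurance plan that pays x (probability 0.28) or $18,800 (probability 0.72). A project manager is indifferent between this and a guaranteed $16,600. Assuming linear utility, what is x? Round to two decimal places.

0.28·x + 0.72·18800 = 16600
0.28·x = 16600 − 13536 = 3064
x = 3064 / 0.28 = 10942.8571

x = $10,942.86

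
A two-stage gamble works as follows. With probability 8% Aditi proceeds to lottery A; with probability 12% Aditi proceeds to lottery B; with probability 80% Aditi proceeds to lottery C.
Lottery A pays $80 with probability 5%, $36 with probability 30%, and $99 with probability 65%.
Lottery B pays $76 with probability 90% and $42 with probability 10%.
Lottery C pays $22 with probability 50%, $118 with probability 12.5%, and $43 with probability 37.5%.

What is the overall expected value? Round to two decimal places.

$48.54

EV(A) = 0.05 × 80 + 0.3 × 36 + 0.65 × 99 = 4 + 10.8 + 64.35 = 79.15
EV(B) = 0.9 × 76 + 0.1 × 42 = 68.4 + 4.2 = 72.6
EV(C) = 0.5 × 22 + 0.125 × 118 + 0.375 × 43 = 11 + 14.75 + 16.125 = 41.875
Overall = 0.08 × 79.15 + 0.12 × 72.6 + 0.8 × 41.875 = 6.332 + 8.712 + 33.5 = 48.544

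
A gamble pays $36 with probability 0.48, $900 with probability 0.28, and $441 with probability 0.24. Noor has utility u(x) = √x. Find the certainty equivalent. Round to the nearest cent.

E[u] = 0.48·√36 + 0.28·√900 + 0.24·√441 = 0.48·6 + 0.28·30 + 0.24·21 = 16.32
CE = (16.32)² = 266.3424

$266.34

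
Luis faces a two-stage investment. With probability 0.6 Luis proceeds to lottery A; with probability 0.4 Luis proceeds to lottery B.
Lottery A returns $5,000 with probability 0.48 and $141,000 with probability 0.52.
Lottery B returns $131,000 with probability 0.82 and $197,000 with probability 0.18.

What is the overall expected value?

EV(A) = 0.48 × 5000 + 0.52 × 141000 = 2400 + 73320 = 75720
EV(B) = 0.82 × 131000 + 0.18 × 197000 = 107420 + 35460 = 142880
Overall = 0.6 × 75720 + 0.4 × 142880 = 45432 + 57152 = 102584

$102,584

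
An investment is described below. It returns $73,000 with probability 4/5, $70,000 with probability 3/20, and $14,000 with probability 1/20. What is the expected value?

EV = 4/5 × 73000 + 3/20 × 70000 + 1/20 × 14000 = 58400 + 10500 + 700 = 69600

$69,600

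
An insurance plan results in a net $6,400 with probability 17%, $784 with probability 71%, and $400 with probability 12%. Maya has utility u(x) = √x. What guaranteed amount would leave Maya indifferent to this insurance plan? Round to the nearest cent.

E[u] = 0.17·√6400 + 0.71·√784 + 0.12·√400 = 0.17·80 + 0.71·28 + 0.12·20 = 35.88
CE = (35.88)² = 1287.3744

$1,287.37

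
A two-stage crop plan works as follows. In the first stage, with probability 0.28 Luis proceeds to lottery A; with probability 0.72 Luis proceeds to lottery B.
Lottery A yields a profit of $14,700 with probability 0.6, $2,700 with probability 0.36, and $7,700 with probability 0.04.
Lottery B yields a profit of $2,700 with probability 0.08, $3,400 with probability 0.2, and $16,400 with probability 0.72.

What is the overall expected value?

EV(A) = 0.6 × 14700 + 0.36 × 2700 + 0.04 × 7700 = 8820 + 972 + 308 = 10100
EV(B) = 0.08 × 2700 + 0.2 × 3400 + 0.72 × 16400 = 216 + 680 + 11808 = 12704
Overall = 0.28 × 10100 + 0.72 × 12704 = 2828 + 9146.88 = 11974.88

$11,974.88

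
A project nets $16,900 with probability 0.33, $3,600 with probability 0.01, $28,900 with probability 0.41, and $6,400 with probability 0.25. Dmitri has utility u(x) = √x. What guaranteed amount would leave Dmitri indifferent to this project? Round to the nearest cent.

$17,742.24

E[u] = 0.33·√16900 + 0.01·√3600 + 0.41·√28900 + 0.25·√6400 = 0.33·130 + 0.01·60 + 0.41·170 + 0.25·80 = 133.2
CE = (133.2)² = 17742.24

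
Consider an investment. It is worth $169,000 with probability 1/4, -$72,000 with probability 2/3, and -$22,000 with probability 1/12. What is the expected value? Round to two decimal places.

EV = 1/4 × 169000 + 2/3 × (-72000) + 1/12 × (-22000) = 42250 − 48000 − 1833.3333 = -7583.3333

-$7,583.33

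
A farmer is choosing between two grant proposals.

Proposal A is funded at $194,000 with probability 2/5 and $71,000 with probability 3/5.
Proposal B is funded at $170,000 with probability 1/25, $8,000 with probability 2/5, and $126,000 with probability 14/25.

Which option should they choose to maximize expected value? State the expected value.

Proposal A ($120,200)

Proposal A = 2/5 × 194000 + 3/5 × 71000 = 77600 + 42600 = 120200
Proposal B = 1/25 × 170000 + 2/5 × 8000 + 14/25 × 126000 = 6800 + 3200 + 70560 = 80560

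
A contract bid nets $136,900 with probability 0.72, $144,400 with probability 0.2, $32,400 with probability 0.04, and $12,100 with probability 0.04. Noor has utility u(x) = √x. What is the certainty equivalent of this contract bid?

$125,316

E[u] = 0.72·√136900 + 0.2·√144400 + 0.04·√32400 + 0.04·√12100 = 0.72·370 + 0.2·380 + 0.04·180 + 0.04·110 = 354
CE = (354)² = 125316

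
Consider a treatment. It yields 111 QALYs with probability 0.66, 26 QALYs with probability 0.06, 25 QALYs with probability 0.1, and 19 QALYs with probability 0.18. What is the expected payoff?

EV = 0.66 × 111 + 0.06 × 26 + 0.1 × 25 + 0.18 × 19 = 73.26 + 1.56 + 2.5 + 3.42 = 80.74

80.74 QALYs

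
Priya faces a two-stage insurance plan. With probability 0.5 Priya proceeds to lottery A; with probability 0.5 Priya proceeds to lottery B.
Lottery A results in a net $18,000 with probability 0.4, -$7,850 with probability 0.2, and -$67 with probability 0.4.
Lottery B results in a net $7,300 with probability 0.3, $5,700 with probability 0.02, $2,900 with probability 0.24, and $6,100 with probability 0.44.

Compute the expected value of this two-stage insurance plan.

$5,643.60

EV(A) = 0.4 × 18000 + 0.2 × (-7850) + 0.4 × (-67) = 7200 − 1570 − 26.8 = 5603.2
EV(B) = 0.3 × 7300 + 0.02 × 5700 + 0.24 × 2900 + 0.44 × 6100 = 2190 + 114 + 696 + 2684 = 5684
Overall = 0.5 × 5603.2 + 0.5 × 5684 = 2801.6 + 2842 = 5643.6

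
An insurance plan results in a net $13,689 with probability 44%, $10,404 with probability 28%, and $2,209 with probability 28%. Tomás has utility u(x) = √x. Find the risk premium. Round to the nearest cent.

$868.56

E[u] = 0.44·√13689 + 0.28·√10404 + 0.28·√2209 = 0.44·117 + 0.28·102 + 0.28·47 = 93.2
CE = (93.2)² = 8686.24
Risk premium = EV − CE = 9554.8 − 8686.24 = 868.56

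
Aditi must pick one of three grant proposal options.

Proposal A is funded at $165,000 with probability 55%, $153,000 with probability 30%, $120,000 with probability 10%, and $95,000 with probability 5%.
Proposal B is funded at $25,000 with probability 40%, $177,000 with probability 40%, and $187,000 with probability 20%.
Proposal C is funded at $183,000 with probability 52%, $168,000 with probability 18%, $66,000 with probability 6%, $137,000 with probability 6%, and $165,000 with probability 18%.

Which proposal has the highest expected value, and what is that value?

Proposal C ($167,280)

Proposal A = 0.55 × 165000 + 0.3 × 153000 + 0.1 × 120000 + 0.05 × 95000 = 90750 + 45900 + 12000 + 4750 = 153400
Proposal B = 0.4 × 25000 + 0.4 × 177000 + 0.2 × 187000 = 10000 + 70800 + 37400 = 118200
Proposal C = 0.52 × 183000 + 0.18 × 168000 + 0.06 × 66000 + 0.06 × 137000 + 0.18 × 165000 = 95160 + 30240 + 3960 + 8220 + 29700 = 167280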